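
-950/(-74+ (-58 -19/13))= 2470/347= 7.12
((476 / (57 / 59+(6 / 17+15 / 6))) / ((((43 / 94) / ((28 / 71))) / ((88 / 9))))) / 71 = 4705530368 / 317991321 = 14.80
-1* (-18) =18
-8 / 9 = -0.89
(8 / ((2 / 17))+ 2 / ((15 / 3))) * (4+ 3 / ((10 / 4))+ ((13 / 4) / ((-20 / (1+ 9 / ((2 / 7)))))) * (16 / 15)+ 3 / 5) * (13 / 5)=741 / 25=29.64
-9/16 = -0.56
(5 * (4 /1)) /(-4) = -5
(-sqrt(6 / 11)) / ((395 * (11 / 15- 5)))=3 * sqrt(66) / 55616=0.00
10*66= 660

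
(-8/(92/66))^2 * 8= 139392/529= 263.50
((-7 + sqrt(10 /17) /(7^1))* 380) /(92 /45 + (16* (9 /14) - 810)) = 418950 /125633 - 8550* sqrt(170) /2135761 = 3.28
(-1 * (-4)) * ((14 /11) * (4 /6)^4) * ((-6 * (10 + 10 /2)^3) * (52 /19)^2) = -605696000 /3971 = -152529.84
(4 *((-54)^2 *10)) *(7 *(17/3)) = 4626720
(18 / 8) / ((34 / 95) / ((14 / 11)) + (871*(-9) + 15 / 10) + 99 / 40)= -11970 / 41680837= -0.00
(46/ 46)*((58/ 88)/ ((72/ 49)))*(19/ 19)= 1421/ 3168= 0.45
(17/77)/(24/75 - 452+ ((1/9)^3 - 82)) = -0.00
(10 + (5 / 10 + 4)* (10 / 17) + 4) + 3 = 334 / 17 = 19.65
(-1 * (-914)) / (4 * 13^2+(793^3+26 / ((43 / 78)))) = 0.00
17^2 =289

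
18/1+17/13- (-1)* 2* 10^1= 511/13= 39.31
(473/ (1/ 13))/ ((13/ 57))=26961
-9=-9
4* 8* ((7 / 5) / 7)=32 / 5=6.40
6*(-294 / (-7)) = 252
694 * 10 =6940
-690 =-690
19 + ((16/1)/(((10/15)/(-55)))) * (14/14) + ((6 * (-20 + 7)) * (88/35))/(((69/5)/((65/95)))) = -4009503/3059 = -1310.72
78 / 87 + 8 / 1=258 / 29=8.90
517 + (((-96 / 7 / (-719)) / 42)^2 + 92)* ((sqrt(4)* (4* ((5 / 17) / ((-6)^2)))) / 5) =10934488241933 / 21100797137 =518.20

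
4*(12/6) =8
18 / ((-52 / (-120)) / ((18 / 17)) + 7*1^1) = 9720 / 4001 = 2.43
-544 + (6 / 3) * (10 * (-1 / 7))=-3828 / 7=-546.86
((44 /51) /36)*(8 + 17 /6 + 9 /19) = 14179 /52326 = 0.27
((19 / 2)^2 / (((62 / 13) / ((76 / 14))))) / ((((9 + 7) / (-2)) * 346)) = -89167 / 2402624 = -0.04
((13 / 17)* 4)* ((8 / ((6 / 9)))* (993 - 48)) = 589680 / 17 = 34687.06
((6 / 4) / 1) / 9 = 1 / 6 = 0.17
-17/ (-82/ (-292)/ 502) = -1245964/ 41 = -30389.37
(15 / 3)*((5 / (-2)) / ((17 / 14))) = -175 / 17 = -10.29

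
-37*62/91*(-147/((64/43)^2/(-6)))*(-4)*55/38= 7348582395/126464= 58108.10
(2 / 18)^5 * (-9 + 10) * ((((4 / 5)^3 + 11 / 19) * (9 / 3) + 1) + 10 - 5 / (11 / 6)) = 301628 / 1542655125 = 0.00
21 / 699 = 0.03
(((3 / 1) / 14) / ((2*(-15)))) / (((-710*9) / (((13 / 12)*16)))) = 13 / 670950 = 0.00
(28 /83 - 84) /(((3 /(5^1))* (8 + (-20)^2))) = -0.34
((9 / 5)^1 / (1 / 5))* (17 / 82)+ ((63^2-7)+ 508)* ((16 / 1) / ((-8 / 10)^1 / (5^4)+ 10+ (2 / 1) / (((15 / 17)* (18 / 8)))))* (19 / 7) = 4701372787791 / 266520254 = 17639.83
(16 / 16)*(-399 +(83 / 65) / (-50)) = -1296833 / 3250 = -399.03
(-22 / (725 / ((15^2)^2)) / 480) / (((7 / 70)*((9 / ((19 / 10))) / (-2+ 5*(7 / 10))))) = -10.13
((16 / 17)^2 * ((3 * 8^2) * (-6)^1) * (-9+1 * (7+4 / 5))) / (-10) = -884736 / 7225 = -122.45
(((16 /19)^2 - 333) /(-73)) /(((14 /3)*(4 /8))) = 359871 /184471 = 1.95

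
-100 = -100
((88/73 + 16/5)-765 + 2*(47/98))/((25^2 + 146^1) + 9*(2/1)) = -13586078/14111265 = -0.96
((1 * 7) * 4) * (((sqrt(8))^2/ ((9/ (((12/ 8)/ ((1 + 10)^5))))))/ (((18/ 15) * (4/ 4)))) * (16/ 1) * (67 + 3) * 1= 313600/ 1449459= 0.22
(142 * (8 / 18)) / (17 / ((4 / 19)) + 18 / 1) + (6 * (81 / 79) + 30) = 130792 / 3555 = 36.79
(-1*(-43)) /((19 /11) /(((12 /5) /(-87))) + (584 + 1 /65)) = 122980 /1491209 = 0.08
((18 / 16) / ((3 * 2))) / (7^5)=3 / 268912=0.00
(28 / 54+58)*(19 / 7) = 30020 / 189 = 158.84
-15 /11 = -1.36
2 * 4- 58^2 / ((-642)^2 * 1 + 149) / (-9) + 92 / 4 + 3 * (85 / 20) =649406431 / 14843268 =43.75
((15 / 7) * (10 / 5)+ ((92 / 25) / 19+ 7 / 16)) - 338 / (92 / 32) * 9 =-1288658883 / 1223600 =-1053.17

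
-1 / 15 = -0.07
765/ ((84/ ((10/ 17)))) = 75/ 14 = 5.36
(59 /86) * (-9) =-531 /86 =-6.17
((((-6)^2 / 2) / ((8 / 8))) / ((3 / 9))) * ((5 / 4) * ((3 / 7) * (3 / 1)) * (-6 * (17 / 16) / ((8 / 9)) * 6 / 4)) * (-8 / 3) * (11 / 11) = 2489.67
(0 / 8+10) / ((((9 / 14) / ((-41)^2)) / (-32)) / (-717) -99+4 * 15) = -359976064 / 1403906649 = -0.26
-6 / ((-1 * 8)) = 3 / 4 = 0.75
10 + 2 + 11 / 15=191 / 15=12.73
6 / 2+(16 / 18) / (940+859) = 48581 / 16191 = 3.00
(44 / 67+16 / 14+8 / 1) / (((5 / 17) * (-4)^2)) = 19533 / 9380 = 2.08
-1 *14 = -14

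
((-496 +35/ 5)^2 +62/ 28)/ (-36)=-6642.31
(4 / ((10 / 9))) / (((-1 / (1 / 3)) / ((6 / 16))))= -9 / 20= -0.45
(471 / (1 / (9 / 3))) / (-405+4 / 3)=-4239 / 1211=-3.50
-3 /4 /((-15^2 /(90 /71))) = 3 /710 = 0.00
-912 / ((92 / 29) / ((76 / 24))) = -20938 / 23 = -910.35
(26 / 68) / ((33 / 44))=26 / 51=0.51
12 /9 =4 /3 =1.33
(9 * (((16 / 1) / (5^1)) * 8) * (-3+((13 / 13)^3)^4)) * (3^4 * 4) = -746496 / 5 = -149299.20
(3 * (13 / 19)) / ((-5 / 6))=-234 / 95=-2.46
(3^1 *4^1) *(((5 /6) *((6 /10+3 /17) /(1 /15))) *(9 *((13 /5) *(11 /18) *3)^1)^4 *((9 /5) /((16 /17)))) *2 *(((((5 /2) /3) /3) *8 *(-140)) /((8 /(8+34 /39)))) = -104122335147831 /200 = -520611675739.16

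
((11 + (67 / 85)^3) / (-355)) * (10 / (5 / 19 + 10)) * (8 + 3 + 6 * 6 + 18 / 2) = -5005153888 / 2834186875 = -1.77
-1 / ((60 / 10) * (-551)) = 1 / 3306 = 0.00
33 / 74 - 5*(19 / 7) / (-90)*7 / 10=3673 / 6660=0.55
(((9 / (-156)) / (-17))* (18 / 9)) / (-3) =-1 / 442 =-0.00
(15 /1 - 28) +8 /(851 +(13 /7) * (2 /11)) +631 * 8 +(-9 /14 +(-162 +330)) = 4774430273 /917742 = 5202.37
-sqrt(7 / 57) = -sqrt(399) / 57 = -0.35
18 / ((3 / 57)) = 342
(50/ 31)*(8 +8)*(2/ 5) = 320/ 31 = 10.32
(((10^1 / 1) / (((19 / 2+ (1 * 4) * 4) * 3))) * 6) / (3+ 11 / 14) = 0.21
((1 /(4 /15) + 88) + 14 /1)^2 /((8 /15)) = 2683935 /128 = 20968.24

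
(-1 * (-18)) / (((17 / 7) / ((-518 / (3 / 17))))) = -21756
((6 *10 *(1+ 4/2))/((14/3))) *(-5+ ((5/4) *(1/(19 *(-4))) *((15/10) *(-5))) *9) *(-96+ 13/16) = 486255825/34048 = 14281.48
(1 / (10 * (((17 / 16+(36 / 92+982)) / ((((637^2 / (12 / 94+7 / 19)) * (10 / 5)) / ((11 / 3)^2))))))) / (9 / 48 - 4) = -3.25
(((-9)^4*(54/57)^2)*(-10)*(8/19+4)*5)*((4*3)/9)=-1735570.55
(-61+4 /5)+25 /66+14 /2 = -17431 /330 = -52.82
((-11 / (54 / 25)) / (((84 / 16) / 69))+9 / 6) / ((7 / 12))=-112.17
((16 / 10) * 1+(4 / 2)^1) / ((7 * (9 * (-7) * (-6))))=1 / 735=0.00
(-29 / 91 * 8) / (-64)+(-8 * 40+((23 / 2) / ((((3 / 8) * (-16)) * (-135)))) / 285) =-26886056489 / 84029400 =-319.96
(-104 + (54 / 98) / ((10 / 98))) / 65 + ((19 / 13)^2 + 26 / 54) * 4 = 1021357 / 114075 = 8.95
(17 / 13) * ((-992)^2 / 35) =16729088 / 455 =36767.23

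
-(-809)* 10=8090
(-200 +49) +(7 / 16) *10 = -1173 / 8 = -146.62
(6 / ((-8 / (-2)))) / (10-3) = 3 / 14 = 0.21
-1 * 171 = -171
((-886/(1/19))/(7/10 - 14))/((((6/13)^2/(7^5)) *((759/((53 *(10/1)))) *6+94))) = 973407.47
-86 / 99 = -0.87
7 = 7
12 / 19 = 0.63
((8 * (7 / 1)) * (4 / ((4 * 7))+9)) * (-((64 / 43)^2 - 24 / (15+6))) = -7106560 / 12943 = -549.07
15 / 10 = 3 / 2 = 1.50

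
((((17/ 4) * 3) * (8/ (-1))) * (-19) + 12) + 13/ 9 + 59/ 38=667925/ 342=1953.00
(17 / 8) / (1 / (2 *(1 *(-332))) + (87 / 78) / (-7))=-128401 / 9719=-13.21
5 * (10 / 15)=10 / 3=3.33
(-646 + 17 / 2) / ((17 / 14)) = -525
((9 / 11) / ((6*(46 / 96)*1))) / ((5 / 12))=864 / 1265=0.68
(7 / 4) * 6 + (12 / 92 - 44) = -1535 / 46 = -33.37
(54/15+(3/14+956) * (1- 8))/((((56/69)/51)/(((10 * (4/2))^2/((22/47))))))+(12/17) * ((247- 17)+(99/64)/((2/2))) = -359240950.42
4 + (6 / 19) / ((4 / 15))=197 / 38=5.18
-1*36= -36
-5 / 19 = -0.26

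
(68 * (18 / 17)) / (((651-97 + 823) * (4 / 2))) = 0.03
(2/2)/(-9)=-1/9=-0.11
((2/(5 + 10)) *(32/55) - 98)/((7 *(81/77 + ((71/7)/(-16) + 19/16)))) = -646288/74175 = -8.71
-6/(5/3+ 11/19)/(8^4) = -171/262144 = -0.00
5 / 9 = 0.56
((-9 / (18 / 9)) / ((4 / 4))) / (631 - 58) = -3 / 382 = -0.01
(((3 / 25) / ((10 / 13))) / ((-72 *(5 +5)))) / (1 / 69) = -299 / 20000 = -0.01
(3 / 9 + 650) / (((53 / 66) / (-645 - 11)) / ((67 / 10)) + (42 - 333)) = -943253872 / 422071321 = -2.23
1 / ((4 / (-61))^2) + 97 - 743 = -6615 / 16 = -413.44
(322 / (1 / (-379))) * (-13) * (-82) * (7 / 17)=-910647556 / 17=-53567503.29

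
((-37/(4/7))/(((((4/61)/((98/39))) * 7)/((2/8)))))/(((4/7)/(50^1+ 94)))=-2322453/104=-22331.28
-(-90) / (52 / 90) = 2025 / 13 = 155.77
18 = 18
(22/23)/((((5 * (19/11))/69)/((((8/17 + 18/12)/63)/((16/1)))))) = 8107/542640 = 0.01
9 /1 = 9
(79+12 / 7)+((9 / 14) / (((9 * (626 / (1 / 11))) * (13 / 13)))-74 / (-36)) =71814103 / 867636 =82.77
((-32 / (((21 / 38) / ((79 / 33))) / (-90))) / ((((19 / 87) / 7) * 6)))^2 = 537464934400 / 121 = 4441858961.98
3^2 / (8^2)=9 / 64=0.14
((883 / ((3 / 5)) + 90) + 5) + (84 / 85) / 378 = 1198502 / 765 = 1566.67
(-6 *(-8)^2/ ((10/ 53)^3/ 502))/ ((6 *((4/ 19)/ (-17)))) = 386236960.67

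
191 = 191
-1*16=-16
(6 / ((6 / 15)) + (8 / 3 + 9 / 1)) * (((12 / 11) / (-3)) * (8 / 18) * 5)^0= 80 / 3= 26.67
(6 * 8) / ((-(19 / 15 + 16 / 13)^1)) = -9360 / 487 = -19.22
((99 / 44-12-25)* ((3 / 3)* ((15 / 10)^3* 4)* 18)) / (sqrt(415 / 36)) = -101331* sqrt(415) / 830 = -2487.07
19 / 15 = 1.27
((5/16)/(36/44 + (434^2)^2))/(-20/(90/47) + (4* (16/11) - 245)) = -1089/30862212035599568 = -0.00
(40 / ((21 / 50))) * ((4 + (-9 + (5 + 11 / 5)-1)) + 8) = 18400 / 21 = 876.19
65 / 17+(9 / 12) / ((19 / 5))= 4.02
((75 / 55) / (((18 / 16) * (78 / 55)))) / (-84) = -25 / 2457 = -0.01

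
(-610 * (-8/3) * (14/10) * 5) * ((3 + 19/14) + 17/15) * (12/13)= 2250656/39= 57709.13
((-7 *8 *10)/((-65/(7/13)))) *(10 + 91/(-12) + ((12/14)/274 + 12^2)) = 47179972/69459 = 679.25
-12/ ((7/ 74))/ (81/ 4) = -1184/ 189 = -6.26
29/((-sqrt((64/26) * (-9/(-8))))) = -29 * sqrt(13)/6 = -17.43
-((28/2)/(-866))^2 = -0.00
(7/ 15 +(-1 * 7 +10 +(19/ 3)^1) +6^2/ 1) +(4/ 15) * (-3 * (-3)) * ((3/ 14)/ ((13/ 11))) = 21037/ 455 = 46.24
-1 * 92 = -92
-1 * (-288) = 288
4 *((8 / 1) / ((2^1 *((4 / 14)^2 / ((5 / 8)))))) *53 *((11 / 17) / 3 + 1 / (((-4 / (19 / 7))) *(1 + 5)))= 543515 / 816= 666.07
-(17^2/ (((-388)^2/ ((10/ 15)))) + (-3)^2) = -2032633/ 225816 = -9.00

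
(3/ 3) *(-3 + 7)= 4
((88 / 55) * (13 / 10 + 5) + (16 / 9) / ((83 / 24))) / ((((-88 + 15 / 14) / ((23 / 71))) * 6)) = -0.01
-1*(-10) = 10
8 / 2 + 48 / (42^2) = 592 / 147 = 4.03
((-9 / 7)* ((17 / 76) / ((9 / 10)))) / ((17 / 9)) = -45 / 266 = -0.17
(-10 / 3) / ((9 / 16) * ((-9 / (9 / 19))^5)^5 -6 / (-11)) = 352 / 5528743843882411718474610850661583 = 0.00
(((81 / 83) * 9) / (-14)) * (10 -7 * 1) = -2187 / 1162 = -1.88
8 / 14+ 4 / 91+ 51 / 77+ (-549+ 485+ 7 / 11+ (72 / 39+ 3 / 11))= -59.97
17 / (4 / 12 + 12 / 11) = 561 / 47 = 11.94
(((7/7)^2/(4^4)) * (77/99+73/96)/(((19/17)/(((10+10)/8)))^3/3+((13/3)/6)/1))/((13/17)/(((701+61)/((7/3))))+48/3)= 5286346853625/10587390873049088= 0.00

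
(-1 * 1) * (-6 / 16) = 3 / 8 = 0.38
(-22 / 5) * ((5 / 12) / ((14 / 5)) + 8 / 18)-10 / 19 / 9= -7099 / 2660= -2.67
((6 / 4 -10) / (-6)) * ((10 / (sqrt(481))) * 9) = 5.81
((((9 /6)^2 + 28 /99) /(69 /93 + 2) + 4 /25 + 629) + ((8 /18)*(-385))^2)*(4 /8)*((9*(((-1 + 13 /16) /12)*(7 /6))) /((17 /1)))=-18654303227 /129254400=-144.32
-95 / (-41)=2.32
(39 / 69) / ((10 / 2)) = 13 / 115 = 0.11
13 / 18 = 0.72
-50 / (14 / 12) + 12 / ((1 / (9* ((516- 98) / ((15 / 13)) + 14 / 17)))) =23306676 / 595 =39170.88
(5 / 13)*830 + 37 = 4631 / 13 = 356.23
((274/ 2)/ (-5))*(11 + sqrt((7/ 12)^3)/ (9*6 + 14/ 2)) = -1507/ 5 -959*sqrt(21)/ 21960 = -301.60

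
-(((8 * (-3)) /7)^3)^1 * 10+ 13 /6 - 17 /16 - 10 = 6489059 /16464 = 394.14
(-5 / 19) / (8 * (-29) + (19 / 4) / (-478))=0.00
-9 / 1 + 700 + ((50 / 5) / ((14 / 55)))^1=5112 / 7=730.29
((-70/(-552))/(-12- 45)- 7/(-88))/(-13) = -26761/4499352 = -0.01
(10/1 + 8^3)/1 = 522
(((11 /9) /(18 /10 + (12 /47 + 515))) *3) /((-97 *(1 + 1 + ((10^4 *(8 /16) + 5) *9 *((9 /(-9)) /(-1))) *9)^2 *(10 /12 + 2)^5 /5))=-8375400 /687612414037769907345817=-0.00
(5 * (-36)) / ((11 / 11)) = -180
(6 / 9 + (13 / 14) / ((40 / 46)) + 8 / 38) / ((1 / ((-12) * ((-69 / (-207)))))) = -31043 / 3990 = -7.78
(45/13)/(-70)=-0.05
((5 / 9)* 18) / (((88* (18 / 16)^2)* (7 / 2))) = 160 / 6237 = 0.03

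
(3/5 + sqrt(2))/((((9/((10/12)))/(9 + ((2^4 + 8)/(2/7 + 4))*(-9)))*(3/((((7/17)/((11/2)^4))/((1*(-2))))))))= 644/3733455 + 644*sqrt(2)/2240073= 0.00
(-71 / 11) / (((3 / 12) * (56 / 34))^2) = -20519 / 539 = -38.07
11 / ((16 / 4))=11 / 4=2.75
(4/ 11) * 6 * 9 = 216/ 11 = 19.64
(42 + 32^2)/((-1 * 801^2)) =-1066/641601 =-0.00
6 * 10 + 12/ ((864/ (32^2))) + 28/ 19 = 12944/ 171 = 75.70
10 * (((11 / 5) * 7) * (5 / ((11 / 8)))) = 560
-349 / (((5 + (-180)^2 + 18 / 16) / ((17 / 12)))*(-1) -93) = 11866 / 780909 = 0.02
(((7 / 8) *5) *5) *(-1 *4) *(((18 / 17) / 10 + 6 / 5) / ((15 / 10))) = -1295 / 17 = -76.18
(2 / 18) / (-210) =-1 / 1890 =-0.00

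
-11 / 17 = -0.65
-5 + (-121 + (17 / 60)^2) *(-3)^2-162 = -502111 / 400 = -1255.28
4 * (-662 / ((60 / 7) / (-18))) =27804 / 5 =5560.80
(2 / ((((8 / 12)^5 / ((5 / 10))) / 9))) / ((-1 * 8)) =-2187 / 256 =-8.54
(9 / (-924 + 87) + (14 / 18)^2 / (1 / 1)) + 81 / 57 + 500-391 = 5296426 / 47709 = 111.02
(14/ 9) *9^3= 1134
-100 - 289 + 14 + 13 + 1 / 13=-4705 / 13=-361.92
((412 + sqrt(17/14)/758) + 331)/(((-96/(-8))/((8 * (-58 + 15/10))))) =-83959/3- 113 * sqrt(238)/31836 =-27986.39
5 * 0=0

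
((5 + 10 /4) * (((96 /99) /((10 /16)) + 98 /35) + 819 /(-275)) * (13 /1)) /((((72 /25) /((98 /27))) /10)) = 1640275 /972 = 1687.53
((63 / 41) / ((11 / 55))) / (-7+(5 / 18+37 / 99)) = -20790 / 17179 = -1.21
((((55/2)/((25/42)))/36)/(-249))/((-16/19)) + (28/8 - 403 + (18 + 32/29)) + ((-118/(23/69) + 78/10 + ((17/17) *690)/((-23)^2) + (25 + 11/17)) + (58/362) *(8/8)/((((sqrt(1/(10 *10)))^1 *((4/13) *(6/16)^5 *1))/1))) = 2.54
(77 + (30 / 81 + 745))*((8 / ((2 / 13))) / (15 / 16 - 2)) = -18473728 / 459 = -40247.77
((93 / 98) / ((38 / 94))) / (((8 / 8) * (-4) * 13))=-0.05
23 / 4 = 5.75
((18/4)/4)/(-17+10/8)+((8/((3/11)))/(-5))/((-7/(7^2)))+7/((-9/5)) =23377/630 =37.11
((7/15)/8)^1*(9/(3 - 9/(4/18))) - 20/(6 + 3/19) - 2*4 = -658819/58500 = -11.26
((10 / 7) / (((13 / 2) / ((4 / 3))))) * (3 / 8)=0.11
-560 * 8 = -4480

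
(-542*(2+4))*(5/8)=-4065/2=-2032.50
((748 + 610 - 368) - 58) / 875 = 1.07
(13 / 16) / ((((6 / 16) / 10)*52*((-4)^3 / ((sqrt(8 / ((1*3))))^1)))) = -5*sqrt(6) / 1152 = -0.01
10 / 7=1.43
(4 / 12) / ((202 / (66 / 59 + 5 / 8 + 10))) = 5543 / 286032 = 0.02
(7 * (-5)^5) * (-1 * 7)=153125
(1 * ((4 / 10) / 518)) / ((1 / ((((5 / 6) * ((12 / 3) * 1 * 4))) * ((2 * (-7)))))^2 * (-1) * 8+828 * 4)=1120 / 4803724467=0.00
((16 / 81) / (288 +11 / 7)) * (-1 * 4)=-448 / 164187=-0.00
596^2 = 355216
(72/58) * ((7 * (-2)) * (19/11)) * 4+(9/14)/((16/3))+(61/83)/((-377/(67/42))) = -119.96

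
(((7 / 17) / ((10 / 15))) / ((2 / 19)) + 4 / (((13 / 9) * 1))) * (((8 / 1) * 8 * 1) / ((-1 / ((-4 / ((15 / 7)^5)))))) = 547504832 / 11188125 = 48.94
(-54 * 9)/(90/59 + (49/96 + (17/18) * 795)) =-917568/1421417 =-0.65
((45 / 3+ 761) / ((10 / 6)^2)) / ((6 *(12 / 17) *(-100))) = -1649 / 2500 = -0.66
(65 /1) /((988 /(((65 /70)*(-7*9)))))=-585 /152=-3.85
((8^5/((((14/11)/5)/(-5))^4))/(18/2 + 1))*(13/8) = 1903330000000/2401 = 792723865.06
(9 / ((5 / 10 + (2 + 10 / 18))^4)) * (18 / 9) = 1889568 / 9150625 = 0.21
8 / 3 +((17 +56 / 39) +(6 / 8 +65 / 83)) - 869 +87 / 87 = -10945777 / 12948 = -845.36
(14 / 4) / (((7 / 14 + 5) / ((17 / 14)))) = 17 / 22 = 0.77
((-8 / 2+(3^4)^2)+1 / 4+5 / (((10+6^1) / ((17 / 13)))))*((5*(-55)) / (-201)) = 375098075 / 41808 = 8971.92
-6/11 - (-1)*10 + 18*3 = 698/11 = 63.45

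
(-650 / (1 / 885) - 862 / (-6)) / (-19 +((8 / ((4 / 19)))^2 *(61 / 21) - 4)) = -12077233 / 87601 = -137.87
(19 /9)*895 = 17005 /9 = 1889.44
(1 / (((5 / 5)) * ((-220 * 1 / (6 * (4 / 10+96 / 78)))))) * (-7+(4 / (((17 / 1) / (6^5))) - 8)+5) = -4918506 / 60775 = -80.93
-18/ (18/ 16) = -16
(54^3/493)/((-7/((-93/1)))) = 14644152/3451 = 4243.45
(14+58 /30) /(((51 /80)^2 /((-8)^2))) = 19578880 /7803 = 2509.15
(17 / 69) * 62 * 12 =183.30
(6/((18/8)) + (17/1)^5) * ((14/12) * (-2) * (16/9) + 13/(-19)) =-10559496341/1539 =-6861271.18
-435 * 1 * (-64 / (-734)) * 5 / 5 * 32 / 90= -14848 / 1101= -13.49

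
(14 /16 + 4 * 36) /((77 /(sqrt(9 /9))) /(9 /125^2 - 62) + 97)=1.51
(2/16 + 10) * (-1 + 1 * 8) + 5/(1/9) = 927/8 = 115.88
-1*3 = -3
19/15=1.27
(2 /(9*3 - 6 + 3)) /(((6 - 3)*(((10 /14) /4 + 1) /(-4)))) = -28 /297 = -0.09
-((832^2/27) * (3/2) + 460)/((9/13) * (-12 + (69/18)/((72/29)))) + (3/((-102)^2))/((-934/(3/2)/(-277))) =157318093683355/29262137808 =5376.17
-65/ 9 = -7.22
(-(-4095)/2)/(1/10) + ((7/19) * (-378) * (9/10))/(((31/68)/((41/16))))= 232896321/11780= 19770.49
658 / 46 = 329 / 23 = 14.30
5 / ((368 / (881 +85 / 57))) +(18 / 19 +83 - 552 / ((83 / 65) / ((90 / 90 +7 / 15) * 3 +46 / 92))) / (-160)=430108267 / 17410080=24.70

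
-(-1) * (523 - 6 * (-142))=1375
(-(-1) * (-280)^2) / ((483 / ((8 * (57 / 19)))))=3895.65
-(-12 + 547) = -535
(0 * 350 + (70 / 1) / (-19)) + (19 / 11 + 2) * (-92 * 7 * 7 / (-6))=1753556 / 627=2796.74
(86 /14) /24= 43 /168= 0.26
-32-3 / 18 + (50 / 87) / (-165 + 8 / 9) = -8267669 / 256998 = -32.17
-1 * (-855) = 855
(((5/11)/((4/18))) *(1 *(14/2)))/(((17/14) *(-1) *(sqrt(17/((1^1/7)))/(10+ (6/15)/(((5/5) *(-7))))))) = -3132 *sqrt(119)/3179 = -10.75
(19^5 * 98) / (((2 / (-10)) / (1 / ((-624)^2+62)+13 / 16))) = -985800029.86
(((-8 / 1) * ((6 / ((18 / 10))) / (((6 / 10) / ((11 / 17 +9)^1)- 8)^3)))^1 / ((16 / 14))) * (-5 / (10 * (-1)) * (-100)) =-1929788000000 / 827301990687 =-2.33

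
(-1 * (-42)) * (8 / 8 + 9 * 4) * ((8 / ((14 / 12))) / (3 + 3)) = 1776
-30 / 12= -5 / 2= -2.50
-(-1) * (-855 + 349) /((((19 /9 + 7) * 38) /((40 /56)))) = -11385 /10906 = -1.04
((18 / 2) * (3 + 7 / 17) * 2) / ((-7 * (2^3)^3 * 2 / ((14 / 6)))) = -87 / 4352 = -0.02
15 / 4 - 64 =-241 / 4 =-60.25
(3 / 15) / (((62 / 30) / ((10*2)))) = 60 / 31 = 1.94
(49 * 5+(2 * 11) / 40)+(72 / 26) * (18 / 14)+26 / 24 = 683029 / 2730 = 250.19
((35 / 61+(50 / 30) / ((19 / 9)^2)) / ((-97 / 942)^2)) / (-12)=-1543273890 / 207195589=-7.45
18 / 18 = 1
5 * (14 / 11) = 70 / 11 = 6.36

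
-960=-960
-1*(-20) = 20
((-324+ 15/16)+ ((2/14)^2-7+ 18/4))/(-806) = 255225/631904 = 0.40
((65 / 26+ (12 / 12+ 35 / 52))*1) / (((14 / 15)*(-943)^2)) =465 / 92481896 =0.00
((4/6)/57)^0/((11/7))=7/11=0.64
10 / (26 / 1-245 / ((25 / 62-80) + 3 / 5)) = 0.34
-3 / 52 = -0.06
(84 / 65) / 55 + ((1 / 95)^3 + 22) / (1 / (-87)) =-234662383911 / 122604625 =-1913.98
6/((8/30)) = 45/2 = 22.50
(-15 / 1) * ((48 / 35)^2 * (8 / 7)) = -55296 / 1715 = -32.24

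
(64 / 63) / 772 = 16 / 12159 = 0.00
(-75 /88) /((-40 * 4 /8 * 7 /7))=15 /352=0.04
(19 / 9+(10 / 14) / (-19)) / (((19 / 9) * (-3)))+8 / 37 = -31186 / 280497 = -0.11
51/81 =17/27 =0.63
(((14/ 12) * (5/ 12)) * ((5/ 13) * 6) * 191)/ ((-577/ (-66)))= 367675/ 15002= 24.51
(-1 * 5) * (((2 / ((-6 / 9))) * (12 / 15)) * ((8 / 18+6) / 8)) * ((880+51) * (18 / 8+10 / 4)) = 512981 / 12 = 42748.42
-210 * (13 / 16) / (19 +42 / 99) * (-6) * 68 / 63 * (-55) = -2005575 / 641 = -3128.82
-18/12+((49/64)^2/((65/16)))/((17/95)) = -39245/56576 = -0.69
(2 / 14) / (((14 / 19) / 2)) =19 / 49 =0.39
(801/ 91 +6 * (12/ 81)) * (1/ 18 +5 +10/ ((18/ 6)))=1198487/ 14742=81.30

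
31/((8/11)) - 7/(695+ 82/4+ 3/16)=42.62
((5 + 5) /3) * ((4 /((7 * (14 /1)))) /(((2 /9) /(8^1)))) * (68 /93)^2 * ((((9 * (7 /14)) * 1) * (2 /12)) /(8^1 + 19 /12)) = 221952 /1083047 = 0.20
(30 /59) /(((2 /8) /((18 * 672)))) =1451520 /59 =24602.03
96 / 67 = 1.43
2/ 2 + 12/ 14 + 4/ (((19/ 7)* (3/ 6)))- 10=-691/ 133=-5.20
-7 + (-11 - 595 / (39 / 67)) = -40567 / 39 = -1040.18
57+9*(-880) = -7863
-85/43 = -1.98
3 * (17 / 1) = 51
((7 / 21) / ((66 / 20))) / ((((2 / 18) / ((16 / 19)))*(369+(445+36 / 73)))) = 5840 / 6213361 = 0.00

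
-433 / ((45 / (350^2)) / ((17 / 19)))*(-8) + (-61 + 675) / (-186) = 44725418501 / 5301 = 8437166.29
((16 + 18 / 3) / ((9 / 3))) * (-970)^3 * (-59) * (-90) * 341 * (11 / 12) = -11109051192635000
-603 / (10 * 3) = -201 / 10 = -20.10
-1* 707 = -707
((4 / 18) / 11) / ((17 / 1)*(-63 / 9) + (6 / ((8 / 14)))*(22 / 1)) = 1 / 5544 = 0.00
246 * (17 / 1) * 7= 29274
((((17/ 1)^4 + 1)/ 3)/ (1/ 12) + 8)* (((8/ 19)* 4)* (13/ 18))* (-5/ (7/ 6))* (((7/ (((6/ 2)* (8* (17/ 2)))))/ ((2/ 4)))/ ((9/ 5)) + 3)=-5291362.90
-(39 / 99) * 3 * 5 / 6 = -65 / 66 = -0.98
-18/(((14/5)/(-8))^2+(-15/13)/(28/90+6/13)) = 813600/61963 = 13.13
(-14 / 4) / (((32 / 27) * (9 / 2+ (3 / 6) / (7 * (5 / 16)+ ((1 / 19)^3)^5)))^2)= -1440687160133499298498878576153850282583475183 / 12928078399198517738008706525766329513254281728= -0.11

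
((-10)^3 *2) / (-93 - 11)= 250 / 13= 19.23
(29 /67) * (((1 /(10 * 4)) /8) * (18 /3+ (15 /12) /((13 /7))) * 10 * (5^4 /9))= 6289375 /1003392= 6.27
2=2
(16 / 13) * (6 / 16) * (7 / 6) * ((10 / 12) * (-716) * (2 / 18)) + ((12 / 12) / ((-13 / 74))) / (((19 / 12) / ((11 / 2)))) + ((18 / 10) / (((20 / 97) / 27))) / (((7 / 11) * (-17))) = -6131407189 / 79361100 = -77.26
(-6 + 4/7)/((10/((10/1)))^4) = -38/7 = -5.43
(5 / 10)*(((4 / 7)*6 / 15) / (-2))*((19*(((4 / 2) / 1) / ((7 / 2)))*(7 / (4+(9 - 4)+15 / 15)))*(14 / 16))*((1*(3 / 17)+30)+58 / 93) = -185041 / 15810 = -11.70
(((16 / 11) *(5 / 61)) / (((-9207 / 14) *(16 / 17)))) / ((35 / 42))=-476 / 2059299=-0.00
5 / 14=0.36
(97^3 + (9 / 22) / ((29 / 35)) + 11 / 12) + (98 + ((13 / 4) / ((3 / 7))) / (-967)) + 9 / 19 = 16049249884771 / 17582961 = 912772.88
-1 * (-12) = 12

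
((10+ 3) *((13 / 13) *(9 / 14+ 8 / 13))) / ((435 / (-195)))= -2977 / 406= -7.33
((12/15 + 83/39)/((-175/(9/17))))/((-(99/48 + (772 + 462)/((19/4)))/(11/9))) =1909424/46179690375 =0.00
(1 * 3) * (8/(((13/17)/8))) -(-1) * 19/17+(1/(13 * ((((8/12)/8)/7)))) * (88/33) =59543/221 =269.43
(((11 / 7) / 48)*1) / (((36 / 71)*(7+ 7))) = 781 / 169344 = 0.00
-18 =-18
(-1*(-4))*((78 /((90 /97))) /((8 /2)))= 84.07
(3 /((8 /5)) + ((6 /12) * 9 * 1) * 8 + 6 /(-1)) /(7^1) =4.55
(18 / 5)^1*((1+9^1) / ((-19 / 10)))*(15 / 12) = -450 / 19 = -23.68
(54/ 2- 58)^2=961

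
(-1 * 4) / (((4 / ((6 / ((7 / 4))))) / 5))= -120 / 7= -17.14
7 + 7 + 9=23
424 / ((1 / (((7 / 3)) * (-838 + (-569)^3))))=-182255824632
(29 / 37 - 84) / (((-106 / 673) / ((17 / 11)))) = 35226839 / 43142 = 816.53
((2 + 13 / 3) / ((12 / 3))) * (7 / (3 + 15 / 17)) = 2261 / 792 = 2.85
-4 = -4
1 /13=0.08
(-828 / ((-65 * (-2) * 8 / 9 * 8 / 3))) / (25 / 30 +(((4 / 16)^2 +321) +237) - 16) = -729 / 147290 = -0.00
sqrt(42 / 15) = sqrt(70) / 5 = 1.67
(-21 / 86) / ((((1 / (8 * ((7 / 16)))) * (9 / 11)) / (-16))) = 2156 / 129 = 16.71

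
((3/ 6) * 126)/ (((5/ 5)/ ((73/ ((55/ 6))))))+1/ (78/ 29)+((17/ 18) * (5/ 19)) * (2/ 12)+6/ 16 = 1474508003/ 2934360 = 502.50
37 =37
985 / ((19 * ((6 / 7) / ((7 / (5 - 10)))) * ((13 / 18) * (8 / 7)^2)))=-1418991 / 15808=-89.76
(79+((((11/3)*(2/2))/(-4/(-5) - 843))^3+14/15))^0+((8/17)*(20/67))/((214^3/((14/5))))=1395324033/1395323977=1.00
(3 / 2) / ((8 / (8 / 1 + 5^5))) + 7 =9511 / 16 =594.44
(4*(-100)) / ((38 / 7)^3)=-17150 / 6859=-2.50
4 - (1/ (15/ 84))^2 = -684/ 25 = -27.36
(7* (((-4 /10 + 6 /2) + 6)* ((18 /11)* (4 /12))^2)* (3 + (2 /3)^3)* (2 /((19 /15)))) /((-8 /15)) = -401835 /2299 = -174.79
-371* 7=-2597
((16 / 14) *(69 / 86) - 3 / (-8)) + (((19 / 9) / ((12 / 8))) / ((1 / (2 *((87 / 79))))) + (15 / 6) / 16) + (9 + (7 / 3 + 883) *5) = 30408153355 / 6848352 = 4440.21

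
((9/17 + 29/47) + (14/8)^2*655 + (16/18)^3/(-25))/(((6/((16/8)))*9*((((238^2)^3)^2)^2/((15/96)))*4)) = 467620728817/175705355011400600473885359795938363475988561748657916987822707834880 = 0.00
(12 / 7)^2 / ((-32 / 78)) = -351 / 49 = -7.16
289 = 289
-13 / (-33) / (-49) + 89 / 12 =15973 / 2156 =7.41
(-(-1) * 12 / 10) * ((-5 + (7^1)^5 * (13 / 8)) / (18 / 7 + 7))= 4587471 / 1340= 3423.49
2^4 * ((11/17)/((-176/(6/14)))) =-3/119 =-0.03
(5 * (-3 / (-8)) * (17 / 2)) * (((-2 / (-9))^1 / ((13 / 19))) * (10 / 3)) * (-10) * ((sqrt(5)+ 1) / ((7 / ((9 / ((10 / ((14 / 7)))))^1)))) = -143.58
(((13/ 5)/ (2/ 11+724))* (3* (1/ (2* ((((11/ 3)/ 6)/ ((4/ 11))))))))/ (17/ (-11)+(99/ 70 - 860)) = -156/ 41872141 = -0.00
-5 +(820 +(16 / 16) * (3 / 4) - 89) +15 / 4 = 1461 / 2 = 730.50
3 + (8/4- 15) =-10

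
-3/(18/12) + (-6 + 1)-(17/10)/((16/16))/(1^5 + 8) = -7.19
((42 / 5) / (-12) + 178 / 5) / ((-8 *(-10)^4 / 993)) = -346557 / 800000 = -0.43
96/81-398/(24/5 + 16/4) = -26161/594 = -44.04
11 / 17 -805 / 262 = -10803 / 4454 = -2.43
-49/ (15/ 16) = -784/ 15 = -52.27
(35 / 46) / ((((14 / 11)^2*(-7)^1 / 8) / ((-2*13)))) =15730 / 1127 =13.96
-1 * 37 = -37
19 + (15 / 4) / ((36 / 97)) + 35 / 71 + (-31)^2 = 3375955 / 3408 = 990.60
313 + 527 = 840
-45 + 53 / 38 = -1657 / 38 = -43.61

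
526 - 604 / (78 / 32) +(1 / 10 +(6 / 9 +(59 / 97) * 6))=10691563 / 37830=282.62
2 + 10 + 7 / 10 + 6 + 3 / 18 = 283 / 15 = 18.87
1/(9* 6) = 1/54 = 0.02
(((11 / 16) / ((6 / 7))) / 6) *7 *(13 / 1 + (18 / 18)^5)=3773 / 288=13.10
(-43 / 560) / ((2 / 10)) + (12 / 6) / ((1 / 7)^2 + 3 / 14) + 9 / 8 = 23861 / 2576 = 9.26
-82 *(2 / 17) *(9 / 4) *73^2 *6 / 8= -5899203 / 68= -86752.99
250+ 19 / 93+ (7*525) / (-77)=207134 / 1023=202.48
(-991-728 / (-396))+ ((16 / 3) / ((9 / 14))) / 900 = -66100109 / 66825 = -989.15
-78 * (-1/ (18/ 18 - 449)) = -39/ 224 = -0.17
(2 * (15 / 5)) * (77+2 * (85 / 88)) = 10419 / 22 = 473.59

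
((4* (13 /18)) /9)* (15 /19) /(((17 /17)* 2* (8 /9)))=65 /456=0.14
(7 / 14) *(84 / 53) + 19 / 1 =1049 / 53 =19.79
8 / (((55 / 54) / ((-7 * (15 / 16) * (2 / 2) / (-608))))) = 567 / 6688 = 0.08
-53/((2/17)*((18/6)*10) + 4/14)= -6307/454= -13.89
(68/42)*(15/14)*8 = 680/49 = 13.88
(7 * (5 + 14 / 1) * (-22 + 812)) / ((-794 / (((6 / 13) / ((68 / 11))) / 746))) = -1733655 / 130903604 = -0.01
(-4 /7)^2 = 16 /49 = 0.33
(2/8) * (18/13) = 9/26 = 0.35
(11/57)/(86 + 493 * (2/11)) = 121/110124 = 0.00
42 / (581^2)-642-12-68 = -34817000 / 48223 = -722.00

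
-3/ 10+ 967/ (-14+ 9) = -1937/ 10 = -193.70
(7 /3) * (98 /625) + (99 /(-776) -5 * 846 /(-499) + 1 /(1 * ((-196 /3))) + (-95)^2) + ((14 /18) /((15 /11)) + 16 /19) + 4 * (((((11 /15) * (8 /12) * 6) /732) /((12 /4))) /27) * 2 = 90527996269703889307 /10019575647585000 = 9035.11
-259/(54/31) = -8029/54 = -148.69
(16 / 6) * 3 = 8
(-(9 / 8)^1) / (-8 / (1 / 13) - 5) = 9 / 872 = 0.01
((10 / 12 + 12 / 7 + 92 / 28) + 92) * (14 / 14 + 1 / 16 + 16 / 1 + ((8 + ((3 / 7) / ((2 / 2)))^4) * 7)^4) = 978475518.27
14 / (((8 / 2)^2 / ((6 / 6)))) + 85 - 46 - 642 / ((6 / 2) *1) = -1393 / 8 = -174.12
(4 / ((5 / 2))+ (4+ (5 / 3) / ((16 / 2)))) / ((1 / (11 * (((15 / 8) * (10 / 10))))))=7667 / 64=119.80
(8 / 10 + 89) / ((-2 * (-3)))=449 / 30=14.97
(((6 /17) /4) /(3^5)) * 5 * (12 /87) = 10 /39933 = 0.00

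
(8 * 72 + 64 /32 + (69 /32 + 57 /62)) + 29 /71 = 40955085 /70432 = 581.48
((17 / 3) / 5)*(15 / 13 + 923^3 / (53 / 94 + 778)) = 960896928449 / 839475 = 1144640.32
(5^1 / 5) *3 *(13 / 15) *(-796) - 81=-10753 / 5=-2150.60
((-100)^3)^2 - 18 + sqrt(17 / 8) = sqrt(34) / 4 + 999999999982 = 999999999983.46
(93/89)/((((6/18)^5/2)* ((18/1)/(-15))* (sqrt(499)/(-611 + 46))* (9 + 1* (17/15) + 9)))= 319210875* sqrt(499)/12745957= 559.44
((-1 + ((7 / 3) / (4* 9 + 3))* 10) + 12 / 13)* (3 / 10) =61 / 390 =0.16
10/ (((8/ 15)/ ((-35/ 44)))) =-2625/ 176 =-14.91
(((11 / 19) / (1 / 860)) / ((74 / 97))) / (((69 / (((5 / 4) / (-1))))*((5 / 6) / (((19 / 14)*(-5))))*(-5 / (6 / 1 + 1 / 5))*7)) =-1422311 / 83398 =-17.05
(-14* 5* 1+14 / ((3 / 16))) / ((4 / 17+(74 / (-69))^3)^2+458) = 72772814637621 / 7157670992289653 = 0.01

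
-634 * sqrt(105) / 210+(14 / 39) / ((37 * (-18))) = -30.94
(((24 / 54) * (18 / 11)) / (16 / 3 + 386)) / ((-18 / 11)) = -0.00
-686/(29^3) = -686/24389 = -0.03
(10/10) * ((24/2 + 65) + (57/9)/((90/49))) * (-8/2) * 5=-43442/27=-1608.96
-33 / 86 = -0.38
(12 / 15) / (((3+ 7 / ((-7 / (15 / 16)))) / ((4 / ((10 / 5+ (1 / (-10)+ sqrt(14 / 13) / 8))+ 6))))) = 4206592 / 21413337 - 5120 * sqrt(182) / 21413337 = 0.19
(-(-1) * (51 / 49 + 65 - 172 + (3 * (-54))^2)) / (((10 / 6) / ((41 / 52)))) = 39383493 / 3185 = 12365.30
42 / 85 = 0.49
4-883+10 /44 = -19333 /22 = -878.77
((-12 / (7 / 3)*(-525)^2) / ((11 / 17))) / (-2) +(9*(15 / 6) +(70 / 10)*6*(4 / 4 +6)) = 24104463 / 22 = 1095657.41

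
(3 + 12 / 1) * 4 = 60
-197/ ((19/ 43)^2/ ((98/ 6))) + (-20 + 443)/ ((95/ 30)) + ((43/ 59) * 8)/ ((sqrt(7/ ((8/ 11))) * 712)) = -17703731/ 1083 + 86 * sqrt(154)/ 404327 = -16346.93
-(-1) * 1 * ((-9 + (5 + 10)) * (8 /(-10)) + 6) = 6 /5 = 1.20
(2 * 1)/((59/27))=54/59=0.92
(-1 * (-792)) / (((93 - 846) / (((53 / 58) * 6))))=-41976 / 7279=-5.77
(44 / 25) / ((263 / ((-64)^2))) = 180224 / 6575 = 27.41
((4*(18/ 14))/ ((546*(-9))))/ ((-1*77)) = 2/ 147147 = 0.00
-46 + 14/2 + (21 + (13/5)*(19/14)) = -14.47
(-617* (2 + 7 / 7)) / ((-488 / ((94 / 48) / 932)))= 28999 / 3638528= 0.01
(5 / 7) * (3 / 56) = 15 / 392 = 0.04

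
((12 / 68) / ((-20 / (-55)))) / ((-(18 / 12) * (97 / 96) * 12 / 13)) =-572 / 1649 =-0.35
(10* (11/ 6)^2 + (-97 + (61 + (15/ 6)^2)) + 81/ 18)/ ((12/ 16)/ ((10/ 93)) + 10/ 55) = 33110/ 28341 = 1.17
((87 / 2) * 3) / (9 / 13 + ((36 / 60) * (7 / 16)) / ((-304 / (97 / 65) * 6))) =31737600 / 168317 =188.56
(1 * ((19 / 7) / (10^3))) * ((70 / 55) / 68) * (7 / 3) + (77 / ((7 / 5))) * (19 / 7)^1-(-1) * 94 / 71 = 83985132101 / 557634000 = 150.61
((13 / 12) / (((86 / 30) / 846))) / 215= 5499 / 3698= 1.49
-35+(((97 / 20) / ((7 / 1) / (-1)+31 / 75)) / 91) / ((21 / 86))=-22048315 / 629356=-35.03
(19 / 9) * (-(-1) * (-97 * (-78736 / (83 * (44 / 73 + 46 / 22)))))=72116.91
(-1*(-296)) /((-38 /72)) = -10656 /19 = -560.84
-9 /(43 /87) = -783 /43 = -18.21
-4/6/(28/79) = -1.88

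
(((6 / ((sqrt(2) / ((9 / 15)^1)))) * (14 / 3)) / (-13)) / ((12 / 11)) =-0.84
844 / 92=9.17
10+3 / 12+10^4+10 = 40081 / 4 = 10020.25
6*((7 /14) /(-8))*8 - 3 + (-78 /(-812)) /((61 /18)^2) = -4525860 /755363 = -5.99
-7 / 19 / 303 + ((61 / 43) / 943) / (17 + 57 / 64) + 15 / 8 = 4006921985519 / 2138315831880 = 1.87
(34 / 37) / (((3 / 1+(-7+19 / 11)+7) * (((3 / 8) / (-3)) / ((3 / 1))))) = -2244 / 481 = -4.67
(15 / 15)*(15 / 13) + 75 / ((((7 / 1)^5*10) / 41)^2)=16948580499 / 14688712948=1.15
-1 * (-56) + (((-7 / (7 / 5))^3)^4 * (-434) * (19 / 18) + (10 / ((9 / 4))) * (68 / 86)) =-14427815747531 / 129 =-111843532926.60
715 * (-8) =-5720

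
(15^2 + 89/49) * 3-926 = -245.55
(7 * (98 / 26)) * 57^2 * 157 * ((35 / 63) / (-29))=-97201055 / 377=-257827.73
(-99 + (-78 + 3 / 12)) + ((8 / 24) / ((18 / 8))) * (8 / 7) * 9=-14719 / 84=-175.23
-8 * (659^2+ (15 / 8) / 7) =-24319751 / 7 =-3474250.14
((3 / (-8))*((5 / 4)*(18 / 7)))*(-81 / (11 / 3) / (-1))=-32805 / 1232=-26.63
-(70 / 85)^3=-2744 / 4913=-0.56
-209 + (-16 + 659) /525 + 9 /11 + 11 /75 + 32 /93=-7392526 /35805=-206.47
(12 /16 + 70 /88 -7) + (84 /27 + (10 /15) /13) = -2950 /1287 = -2.29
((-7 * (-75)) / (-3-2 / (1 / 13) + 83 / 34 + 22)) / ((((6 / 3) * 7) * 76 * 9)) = -85 / 7068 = -0.01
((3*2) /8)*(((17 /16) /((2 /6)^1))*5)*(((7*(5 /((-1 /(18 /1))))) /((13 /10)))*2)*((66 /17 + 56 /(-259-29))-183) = 864194625 /416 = 2077390.93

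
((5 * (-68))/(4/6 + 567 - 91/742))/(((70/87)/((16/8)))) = -1881288/1263353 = -1.49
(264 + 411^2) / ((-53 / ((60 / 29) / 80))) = -507555 / 6148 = -82.56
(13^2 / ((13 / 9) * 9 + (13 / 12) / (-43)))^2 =169.66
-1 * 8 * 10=-80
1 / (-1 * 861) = -1 / 861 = -0.00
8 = 8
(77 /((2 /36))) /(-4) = -693 /2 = -346.50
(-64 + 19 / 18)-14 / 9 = -129 / 2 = -64.50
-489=-489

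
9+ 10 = 19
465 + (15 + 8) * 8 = 649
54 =54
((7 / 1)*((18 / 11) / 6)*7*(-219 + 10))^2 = 7800849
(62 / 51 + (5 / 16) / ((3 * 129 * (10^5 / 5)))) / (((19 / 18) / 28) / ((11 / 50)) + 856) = 39414145309 / 27758198672000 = 0.00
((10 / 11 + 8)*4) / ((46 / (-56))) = -10976 / 253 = -43.38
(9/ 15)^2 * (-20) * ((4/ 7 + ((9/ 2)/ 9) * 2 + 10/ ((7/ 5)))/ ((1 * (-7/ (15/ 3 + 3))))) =17568/ 245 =71.71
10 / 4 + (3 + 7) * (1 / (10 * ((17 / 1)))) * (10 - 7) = 91 / 34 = 2.68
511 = 511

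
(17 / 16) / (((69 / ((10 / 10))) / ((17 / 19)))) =289 / 20976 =0.01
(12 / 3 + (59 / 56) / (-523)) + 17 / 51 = 380567 / 87864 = 4.33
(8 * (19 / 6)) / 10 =38 / 15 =2.53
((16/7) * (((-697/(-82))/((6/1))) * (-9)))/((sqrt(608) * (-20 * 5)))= 51 * sqrt(38)/26600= 0.01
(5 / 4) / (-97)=-5 / 388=-0.01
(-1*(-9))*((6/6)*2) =18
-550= -550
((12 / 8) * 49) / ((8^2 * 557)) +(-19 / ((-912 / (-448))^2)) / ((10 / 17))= -7.79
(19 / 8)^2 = 361 / 64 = 5.64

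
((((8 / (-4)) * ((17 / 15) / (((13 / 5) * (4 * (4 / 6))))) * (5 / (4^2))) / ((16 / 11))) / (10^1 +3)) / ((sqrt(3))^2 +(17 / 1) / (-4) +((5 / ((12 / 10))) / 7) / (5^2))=19635 / 4456192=0.00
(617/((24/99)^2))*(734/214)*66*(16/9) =904170927/214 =4225097.79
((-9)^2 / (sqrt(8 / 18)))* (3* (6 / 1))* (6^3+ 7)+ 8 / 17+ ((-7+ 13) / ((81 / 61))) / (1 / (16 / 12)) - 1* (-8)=671584237 / 1377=487715.50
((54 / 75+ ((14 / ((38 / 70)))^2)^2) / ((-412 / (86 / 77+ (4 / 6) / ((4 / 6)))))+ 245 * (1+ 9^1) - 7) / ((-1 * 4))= -799388967613 / 18792288200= -42.54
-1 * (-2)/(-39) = -0.05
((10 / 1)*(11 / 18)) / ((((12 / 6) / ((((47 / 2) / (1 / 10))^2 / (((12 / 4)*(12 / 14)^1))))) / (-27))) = -21261625 / 12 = -1771802.08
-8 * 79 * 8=-5056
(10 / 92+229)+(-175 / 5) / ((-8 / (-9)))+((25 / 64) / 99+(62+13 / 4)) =37158839 / 145728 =254.99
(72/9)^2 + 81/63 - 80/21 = 1291/21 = 61.48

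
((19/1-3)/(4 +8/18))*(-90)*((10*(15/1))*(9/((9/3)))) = -145800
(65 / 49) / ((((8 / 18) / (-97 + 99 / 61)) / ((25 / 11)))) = -42544125 / 65758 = -646.98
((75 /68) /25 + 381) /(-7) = -25911 /476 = -54.43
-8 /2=-4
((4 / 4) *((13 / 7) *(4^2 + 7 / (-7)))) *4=780 / 7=111.43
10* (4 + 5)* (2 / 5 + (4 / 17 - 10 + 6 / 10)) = -13410 / 17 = -788.82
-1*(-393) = 393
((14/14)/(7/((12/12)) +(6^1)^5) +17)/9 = 44104/23349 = 1.89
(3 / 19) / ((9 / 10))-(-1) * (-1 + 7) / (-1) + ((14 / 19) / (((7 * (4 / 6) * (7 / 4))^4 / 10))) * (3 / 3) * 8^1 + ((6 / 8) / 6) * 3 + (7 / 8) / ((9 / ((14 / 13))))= -5.33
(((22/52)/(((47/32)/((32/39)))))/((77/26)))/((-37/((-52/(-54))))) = -2048/986013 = -0.00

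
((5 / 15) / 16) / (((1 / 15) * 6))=5 / 96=0.05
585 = 585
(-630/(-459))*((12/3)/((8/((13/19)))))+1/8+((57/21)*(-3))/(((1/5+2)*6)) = -13327/596904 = -0.02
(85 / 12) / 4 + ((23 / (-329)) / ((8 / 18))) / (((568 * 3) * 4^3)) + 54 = 8004101297 / 143517696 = 55.77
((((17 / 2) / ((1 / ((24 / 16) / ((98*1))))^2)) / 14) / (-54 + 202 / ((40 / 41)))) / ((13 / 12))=2295 / 2675203804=0.00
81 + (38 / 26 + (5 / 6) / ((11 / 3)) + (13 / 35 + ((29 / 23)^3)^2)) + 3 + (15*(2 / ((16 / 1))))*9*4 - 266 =-80331734207924 / 740919624445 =-108.42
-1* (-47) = 47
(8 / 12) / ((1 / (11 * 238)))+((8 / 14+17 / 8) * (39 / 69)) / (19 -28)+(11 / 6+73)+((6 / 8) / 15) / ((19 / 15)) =400859465 / 220248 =1820.04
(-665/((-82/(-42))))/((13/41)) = -13965/13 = -1074.23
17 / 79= 0.22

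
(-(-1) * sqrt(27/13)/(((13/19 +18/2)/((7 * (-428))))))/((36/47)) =-668857 * sqrt(39)/7176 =-582.08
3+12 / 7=33 / 7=4.71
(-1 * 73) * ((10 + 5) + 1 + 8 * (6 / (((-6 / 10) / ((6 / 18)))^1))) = 2336 / 3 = 778.67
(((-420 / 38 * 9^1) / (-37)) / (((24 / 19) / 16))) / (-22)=-630 / 407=-1.55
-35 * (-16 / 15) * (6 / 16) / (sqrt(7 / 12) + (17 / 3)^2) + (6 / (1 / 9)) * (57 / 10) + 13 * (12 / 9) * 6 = 137643617 / 333895-756 * sqrt(21) / 333895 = 412.23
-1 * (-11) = 11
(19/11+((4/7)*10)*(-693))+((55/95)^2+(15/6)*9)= -31255245/7942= -3935.44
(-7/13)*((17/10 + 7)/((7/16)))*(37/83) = -25752/5395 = -4.77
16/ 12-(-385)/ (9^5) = 79117/ 59049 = 1.34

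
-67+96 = 29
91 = 91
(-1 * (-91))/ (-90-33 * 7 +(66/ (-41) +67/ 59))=-220129/ 777646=-0.28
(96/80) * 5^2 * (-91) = -2730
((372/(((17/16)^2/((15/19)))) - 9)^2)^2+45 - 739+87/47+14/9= 1529939294208152551217190862/384544090953201303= 3978579648.48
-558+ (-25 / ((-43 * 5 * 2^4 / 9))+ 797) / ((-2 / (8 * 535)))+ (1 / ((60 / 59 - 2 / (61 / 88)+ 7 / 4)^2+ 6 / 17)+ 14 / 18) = -3414616515634137799 / 2001211751052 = -1706274.47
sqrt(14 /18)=sqrt(7) /3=0.88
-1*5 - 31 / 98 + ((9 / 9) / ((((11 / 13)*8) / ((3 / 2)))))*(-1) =-47759 / 8624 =-5.54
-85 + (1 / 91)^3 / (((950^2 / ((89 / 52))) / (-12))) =-751508099387767 / 8841271757500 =-85.00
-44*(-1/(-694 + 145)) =-44/549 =-0.08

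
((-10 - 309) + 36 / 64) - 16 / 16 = -5111 / 16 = -319.44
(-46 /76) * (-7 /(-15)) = -161 /570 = -0.28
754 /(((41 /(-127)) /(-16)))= 1532128 /41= 37368.98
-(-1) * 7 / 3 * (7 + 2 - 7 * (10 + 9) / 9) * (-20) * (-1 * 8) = -2157.04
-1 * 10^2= -100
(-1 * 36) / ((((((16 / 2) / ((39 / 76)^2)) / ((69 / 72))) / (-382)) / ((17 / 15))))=113589801 / 231040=491.65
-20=-20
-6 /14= -3 /7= -0.43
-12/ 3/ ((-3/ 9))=12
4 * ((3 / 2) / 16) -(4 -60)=451 / 8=56.38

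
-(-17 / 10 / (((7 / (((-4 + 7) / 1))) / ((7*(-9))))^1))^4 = -44386483761 / 10000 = -4438648.38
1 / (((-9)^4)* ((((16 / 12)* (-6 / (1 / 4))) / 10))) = -5 / 104976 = -0.00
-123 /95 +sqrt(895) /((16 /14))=-123 /95 +7 * sqrt(895) /8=24.88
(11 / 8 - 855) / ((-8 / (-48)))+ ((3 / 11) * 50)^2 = -2388927 / 484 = -4935.80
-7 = -7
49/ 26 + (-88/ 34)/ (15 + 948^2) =748631783/ 397233798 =1.88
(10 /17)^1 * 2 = 20 /17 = 1.18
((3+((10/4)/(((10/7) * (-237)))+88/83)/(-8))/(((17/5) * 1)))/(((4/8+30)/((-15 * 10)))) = -225696625/54396872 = -4.15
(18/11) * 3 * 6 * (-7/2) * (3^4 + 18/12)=-8505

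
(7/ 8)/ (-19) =-7/ 152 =-0.05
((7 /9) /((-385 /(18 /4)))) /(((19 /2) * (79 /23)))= -23 /82555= -0.00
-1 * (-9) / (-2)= -9 / 2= -4.50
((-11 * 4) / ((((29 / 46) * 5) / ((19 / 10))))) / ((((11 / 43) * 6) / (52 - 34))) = -225492 / 725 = -311.02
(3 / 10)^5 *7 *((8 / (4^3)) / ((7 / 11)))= 2673 / 800000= 0.00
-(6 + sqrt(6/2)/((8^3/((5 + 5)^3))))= -9.38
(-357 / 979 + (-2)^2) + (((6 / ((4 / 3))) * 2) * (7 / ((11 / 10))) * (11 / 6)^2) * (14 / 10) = 534799 / 1958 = 273.14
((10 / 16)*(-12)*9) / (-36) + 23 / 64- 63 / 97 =9839 / 6208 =1.58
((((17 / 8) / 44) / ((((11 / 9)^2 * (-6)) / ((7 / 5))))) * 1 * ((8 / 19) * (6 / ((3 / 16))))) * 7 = -0.71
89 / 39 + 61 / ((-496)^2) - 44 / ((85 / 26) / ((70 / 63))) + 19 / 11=-58910640805 / 5382584064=-10.94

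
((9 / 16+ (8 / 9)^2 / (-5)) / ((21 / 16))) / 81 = 2621 / 688905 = 0.00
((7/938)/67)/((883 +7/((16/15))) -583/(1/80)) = -8/3285979423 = -0.00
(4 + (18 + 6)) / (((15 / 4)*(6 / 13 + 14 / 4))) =2912 / 1545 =1.88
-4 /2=-2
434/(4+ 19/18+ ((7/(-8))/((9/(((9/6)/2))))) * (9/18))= 35712/413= 86.47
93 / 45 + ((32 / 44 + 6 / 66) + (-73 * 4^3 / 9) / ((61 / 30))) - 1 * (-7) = -2470109 / 10065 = -245.42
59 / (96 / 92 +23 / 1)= 1357 / 553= 2.45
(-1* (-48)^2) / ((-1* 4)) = 576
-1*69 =-69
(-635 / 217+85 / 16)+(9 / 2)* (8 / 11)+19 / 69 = 15638411 / 2635248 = 5.93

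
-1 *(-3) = 3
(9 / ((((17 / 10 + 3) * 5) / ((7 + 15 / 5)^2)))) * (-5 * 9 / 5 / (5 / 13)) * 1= -42120 / 47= -896.17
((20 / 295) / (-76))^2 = 1 / 1256641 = 0.00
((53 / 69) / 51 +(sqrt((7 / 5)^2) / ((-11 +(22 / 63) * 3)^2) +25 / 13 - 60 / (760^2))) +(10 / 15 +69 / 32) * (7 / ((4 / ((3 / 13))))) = 3954592003979 / 1278895812480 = 3.09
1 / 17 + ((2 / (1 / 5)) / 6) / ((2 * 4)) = 109 / 408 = 0.27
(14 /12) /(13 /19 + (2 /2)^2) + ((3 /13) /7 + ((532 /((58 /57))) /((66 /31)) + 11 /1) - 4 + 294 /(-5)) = 5420189213 /27867840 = 194.50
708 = 708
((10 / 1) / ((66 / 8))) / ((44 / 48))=160 / 121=1.32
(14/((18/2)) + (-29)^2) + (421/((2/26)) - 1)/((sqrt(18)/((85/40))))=7583/9 + 1938 *sqrt(2)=3583.30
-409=-409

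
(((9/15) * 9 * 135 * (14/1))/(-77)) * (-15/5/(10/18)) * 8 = 5725.96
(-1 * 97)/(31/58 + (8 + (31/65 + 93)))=-365690/384583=-0.95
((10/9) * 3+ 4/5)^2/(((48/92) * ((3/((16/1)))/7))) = 1222.49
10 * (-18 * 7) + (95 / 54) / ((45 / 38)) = -305819 / 243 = -1258.51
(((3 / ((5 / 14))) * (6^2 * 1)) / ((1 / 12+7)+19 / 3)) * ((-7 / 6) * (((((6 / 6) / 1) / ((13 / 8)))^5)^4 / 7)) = -0.00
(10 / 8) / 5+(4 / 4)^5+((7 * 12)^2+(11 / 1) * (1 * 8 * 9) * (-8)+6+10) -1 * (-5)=2969 / 4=742.25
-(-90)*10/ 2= 450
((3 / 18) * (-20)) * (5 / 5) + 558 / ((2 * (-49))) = -1327 / 147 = -9.03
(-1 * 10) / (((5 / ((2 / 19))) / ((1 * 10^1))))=-40 / 19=-2.11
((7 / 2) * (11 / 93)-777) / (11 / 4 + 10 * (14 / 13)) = -3755570 / 65379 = -57.44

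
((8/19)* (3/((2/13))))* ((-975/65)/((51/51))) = -2340/19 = -123.16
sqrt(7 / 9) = sqrt(7) / 3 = 0.88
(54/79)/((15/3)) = 54/395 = 0.14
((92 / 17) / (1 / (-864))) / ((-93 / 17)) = 26496 / 31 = 854.71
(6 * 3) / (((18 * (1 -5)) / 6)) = -3 / 2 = -1.50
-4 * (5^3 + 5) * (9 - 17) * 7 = 29120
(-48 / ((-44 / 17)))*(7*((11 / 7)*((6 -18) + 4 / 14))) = -16728 / 7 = -2389.71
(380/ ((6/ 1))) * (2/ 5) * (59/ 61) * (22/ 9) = 98648/ 1647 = 59.90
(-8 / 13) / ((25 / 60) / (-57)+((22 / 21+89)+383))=-38304 / 29443921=-0.00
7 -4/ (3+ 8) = 73/ 11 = 6.64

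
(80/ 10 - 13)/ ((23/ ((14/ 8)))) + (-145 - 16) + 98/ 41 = -599711/ 3772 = -158.99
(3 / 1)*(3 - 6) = -9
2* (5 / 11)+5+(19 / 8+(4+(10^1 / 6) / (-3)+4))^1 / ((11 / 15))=19.30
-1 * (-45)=45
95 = 95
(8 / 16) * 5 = 5 / 2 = 2.50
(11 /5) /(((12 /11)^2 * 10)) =1331 /7200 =0.18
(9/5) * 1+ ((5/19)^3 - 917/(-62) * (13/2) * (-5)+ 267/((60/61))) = -88205849/425258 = -207.42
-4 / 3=-1.33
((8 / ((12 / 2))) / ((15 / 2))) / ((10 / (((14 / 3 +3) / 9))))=92 / 6075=0.02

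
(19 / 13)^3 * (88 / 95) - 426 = -4647842 / 10985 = -423.11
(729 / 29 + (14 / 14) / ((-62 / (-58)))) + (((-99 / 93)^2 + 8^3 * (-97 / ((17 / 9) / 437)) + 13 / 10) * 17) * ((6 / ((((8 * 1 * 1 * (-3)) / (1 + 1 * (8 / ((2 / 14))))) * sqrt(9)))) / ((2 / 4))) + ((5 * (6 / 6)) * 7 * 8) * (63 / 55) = 11377145245922789 / 6131180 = 1855620817.84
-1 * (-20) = 20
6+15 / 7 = 57 / 7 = 8.14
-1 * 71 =-71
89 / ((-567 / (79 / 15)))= -7031 / 8505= -0.83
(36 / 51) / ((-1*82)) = -6 / 697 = -0.01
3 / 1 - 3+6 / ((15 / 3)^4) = 6 / 625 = 0.01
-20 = -20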